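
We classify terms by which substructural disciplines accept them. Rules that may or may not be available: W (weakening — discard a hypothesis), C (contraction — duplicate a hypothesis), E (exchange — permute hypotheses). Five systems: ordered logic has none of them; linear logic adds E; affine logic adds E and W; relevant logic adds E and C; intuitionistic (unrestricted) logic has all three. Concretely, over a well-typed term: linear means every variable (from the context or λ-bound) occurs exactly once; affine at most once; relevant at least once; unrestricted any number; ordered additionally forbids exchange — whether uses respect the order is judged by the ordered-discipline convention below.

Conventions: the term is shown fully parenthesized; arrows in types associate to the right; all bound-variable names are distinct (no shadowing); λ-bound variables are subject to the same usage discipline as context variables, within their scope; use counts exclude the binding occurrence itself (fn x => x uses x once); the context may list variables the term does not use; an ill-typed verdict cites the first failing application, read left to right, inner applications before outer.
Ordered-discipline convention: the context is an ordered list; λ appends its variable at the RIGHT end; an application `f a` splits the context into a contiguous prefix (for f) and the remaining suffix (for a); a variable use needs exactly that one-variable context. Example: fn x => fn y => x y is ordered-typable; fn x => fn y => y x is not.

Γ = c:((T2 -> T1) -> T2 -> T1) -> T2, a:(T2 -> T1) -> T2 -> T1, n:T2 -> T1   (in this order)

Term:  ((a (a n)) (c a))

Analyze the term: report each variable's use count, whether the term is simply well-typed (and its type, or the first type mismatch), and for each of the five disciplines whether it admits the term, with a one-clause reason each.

use counts: c: 1×; a: 3×; n: 1×
uses in reading order: a, a, n, c, a
typing: well-typed — term : T1
ordered ✗ (needs contraction — a ×3)
linear ✗ (needs contraction — a ×3)
affine ✗ (needs contraction — a ×3)
relevant ✓ (every one of c, a, n appears)
unrestricted ✓ (typability at T1 is all that's needed)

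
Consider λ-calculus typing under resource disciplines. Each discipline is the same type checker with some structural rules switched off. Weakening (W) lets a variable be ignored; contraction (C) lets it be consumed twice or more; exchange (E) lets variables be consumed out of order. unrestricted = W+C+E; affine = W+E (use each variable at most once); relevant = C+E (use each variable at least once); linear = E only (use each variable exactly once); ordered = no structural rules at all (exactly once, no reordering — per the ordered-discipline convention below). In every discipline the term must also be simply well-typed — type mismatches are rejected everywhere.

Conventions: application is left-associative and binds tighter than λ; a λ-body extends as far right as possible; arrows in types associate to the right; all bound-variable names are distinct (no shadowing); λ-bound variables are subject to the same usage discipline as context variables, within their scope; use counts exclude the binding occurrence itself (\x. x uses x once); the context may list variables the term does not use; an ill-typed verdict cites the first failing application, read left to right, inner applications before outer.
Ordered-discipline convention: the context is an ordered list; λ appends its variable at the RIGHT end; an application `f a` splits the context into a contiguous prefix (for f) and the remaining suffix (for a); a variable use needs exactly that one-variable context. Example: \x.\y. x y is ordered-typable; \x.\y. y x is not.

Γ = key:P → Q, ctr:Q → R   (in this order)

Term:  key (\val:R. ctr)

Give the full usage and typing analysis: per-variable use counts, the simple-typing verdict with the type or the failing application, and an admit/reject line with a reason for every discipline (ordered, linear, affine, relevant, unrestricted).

variable uses: key: 1×; ctr: 1×; val [bound]: 0×
use order (left to right): key, ctr
typing: ill-typed: an argument R → Q → R mismatches the expected P
ordered: ✗ — fails simple typing
linear: ✗ — a type mismatch blocks all five
affine: ✗ — the type mismatch rejects it
relevant: ✗ — not simply typable
unrestricted: ✗ — fails simple typing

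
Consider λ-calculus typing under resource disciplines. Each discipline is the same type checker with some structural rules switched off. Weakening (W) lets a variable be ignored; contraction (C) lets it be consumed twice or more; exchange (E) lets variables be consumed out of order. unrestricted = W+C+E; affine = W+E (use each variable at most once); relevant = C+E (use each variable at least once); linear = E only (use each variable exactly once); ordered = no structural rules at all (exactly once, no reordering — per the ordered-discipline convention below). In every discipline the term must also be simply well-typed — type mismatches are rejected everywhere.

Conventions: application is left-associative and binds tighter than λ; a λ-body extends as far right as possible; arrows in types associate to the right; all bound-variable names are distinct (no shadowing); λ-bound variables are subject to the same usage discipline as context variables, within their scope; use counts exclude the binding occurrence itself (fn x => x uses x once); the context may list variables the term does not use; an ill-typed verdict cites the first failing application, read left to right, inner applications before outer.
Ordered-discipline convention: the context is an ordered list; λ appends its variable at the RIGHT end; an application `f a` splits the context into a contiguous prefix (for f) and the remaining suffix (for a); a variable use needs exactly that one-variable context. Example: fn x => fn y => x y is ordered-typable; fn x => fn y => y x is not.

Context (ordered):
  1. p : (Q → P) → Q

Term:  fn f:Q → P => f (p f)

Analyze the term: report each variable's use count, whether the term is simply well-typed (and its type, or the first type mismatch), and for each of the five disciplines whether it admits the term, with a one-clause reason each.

variable uses: p: 1×; f [bound]: 2×
order of uses: f, p, f
typing: well-typed at (Q → P) → P
ordered: ✗ — repeated use of f ×2
linear: ✗ — repeated use of f ×2
affine: ✗ — repeated use of f ×2
relevant: ✓ — p, f: all used, weakening unneeded
unrestricted: ✓ — type-checks ((Q → P) → P) and nothing is barred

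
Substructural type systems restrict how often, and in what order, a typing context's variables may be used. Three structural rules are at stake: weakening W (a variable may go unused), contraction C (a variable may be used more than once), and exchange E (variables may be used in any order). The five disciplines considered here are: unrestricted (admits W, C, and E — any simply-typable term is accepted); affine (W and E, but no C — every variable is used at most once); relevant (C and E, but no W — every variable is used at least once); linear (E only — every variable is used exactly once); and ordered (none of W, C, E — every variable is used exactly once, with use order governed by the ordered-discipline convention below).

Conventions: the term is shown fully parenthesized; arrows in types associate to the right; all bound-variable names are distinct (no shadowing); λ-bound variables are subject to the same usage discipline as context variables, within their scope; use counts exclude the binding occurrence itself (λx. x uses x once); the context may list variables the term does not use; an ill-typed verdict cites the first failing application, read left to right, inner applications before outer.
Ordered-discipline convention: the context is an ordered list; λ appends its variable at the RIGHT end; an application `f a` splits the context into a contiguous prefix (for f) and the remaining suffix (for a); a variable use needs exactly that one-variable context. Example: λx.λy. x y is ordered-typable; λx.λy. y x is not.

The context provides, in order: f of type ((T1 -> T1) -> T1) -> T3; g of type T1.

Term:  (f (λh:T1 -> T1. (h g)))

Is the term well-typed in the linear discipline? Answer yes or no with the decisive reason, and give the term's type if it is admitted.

yes — each of f, g, h used exactly once; term : T3
variable uses: f: 1×; g: 1×; h (bound): 1×
uses in reading order: f, h, g
typing: well-typed at T3
across the five disciplines: ordered ✗ | linear ✓ | affine ✓ | relevant ✓ | unrestricted ✓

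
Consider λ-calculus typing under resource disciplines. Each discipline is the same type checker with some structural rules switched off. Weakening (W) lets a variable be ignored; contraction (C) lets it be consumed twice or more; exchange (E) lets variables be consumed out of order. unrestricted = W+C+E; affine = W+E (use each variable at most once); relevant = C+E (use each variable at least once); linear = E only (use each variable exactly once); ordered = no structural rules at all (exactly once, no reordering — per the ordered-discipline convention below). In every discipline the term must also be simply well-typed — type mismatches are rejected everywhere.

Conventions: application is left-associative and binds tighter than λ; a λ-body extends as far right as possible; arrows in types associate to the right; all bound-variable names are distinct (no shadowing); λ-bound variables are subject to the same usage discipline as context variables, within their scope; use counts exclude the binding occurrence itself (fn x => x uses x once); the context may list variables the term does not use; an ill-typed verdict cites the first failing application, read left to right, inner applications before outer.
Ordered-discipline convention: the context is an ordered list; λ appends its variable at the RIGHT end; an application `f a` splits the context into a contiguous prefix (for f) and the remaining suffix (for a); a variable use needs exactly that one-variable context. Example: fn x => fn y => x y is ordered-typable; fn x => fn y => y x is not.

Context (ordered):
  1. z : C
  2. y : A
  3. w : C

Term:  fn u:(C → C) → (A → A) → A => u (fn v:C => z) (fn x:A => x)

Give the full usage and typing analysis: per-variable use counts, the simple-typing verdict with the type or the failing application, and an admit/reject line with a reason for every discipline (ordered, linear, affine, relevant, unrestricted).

variable uses: z=1; y=0; w=0; u (bound)=1; v (bound)=0; x (bound)=1
use order (left to right): u, z, x
typing: well-typed at ((C → C) → (A → A) → A) → A
ordered: ✗, needs weakening: y, w, v unused
linear: ✗, needs weakening: y, w, v unused
affine: ✓, none of z, y, w, u, v, x used more than once
relevant: ✗, needs weakening: y, w, v unused
unrestricted: ✓, type-checks (((C → C) → (A → A) → A) → A) and nothing is barred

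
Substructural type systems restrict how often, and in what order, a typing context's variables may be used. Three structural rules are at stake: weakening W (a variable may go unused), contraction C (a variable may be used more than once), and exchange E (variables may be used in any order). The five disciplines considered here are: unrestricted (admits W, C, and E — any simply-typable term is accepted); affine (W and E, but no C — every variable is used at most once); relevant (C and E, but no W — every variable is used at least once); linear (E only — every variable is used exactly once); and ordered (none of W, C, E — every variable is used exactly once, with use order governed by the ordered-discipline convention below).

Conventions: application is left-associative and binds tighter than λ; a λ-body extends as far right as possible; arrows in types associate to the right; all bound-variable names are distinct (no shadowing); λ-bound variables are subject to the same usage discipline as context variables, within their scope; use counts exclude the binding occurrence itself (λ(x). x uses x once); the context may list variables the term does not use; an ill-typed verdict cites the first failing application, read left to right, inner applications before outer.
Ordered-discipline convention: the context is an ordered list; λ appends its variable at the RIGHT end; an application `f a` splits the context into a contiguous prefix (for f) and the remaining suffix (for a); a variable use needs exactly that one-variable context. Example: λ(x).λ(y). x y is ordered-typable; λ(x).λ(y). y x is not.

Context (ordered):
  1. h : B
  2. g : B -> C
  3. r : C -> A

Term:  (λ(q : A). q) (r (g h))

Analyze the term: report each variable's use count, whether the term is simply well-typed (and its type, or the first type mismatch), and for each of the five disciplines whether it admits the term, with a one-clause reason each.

variable uses: h: 1×; g: 1×; r: 1×; q [bound]: 1×
use order (left to right): q, r, g, h
typing: ✓ — A
ordered: ✗ — needs exchange: uses follow q, r, g, h
linear: ✓ — exactly-once usage across h, g, r, q
affine: ✓ — none of h, g, r, q used more than once
relevant: ✓ — none of h, g, r, q goes unused
unrestricted: ✓ — typability at A is all that's needed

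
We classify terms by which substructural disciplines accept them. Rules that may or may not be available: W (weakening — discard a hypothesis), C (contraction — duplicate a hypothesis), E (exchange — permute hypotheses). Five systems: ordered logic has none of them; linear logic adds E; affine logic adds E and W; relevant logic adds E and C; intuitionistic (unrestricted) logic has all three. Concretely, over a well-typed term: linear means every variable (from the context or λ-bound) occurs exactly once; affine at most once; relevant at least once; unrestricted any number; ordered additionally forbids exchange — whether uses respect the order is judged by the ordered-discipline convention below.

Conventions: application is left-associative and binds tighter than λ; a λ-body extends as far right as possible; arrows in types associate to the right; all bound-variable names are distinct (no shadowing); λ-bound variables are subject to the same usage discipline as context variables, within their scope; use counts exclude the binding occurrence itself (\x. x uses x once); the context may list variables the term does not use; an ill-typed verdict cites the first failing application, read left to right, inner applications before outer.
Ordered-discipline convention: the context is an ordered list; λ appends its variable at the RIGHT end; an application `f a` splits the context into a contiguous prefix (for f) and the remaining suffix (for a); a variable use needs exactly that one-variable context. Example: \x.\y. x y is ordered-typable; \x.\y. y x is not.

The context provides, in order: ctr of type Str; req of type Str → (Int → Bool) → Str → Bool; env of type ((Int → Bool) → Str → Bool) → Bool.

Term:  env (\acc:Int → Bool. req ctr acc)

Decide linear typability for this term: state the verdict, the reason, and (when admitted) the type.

yes — ctr, req, env, acc: one use apiece; term : Bool
usage: ctr: 1; req: 1; env: 1; acc (λ-bound): 1
order of uses: env, req, ctr, acc
typing: ✓ — Bool
per-discipline verdicts: ordered ✗; linear ✓; affine ✓; relevant ✓; unrestricted ✓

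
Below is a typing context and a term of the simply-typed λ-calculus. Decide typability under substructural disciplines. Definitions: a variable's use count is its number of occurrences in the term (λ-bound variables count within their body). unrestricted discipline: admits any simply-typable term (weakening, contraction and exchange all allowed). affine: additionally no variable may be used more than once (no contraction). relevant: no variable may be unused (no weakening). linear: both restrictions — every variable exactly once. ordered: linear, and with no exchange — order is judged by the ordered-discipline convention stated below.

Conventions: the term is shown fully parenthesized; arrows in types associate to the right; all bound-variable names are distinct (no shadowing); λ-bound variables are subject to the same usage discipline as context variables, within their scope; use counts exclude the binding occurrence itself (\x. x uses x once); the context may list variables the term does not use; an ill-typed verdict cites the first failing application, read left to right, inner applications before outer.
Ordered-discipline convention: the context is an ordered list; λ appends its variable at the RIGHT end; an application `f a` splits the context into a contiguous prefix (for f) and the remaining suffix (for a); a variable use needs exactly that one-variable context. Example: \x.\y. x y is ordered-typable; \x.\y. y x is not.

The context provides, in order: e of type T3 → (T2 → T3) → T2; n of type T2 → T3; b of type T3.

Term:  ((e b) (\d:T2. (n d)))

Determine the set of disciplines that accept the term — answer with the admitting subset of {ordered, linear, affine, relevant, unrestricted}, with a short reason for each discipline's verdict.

accepted by: linear, affine, relevant, unrestricted
variable uses: e ×1, n ×1, b ×1, d (λ-bound) ×1
left-to-right use order: e, b, n, d
typing: well-typed — term : T2
ordered: ✗, no contiguous prefix/suffix split fits e, b, n, d
linear: ✓, single use per variable (e, n, b, d)
affine: ✓, none of e, n, b, d used more than once
relevant: ✓, at least one use each (e, n, b, d)
unrestricted: ✓, well-typed at T2; no restrictions here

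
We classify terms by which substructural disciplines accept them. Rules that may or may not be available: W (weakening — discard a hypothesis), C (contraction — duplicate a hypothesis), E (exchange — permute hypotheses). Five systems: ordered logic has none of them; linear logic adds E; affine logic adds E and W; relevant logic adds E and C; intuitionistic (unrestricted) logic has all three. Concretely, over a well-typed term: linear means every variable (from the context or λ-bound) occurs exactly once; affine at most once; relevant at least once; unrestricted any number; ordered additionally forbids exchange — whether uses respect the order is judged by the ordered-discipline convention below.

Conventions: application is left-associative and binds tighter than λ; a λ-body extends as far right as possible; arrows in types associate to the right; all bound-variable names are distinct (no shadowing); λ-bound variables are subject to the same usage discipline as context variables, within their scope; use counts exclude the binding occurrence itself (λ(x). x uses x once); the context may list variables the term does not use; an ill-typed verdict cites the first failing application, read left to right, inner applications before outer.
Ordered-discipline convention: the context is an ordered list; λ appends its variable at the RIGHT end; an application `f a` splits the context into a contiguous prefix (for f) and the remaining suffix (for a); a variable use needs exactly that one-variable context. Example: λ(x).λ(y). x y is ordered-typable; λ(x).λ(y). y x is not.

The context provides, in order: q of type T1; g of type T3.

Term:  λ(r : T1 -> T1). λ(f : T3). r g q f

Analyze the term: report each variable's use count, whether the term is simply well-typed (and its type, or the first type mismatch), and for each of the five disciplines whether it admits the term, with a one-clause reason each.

variable uses: q ×1; g ×1; r (bound) ×1; f (bound) ×1
left-to-right use order: r, g, q, f
typing: ill-typed: an argument T3 mismatches the expected T1
ordered ✗ (the type mismatch rejects it)
linear ✗ (not simply typable)
affine ✗ (fails simple typing)
relevant ✗ (a type mismatch blocks all five)
unrestricted ✗ (the type mismatch rejects it)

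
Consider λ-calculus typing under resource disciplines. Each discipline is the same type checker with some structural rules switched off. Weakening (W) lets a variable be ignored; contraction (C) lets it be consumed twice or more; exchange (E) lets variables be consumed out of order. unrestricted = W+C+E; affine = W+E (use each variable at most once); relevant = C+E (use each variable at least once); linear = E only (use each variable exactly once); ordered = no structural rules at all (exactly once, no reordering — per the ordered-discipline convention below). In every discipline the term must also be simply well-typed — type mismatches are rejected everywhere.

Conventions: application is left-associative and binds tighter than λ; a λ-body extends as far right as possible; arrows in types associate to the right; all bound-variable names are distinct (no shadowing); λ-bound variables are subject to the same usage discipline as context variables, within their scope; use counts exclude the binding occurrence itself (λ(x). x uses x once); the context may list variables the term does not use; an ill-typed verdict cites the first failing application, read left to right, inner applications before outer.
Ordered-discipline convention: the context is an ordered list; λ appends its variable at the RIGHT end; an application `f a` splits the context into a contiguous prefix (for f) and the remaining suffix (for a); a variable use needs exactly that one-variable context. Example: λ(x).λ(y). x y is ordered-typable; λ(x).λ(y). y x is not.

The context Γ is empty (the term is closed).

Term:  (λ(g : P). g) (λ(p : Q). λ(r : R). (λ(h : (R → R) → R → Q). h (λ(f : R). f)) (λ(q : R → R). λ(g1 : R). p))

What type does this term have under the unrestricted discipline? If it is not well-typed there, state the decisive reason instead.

not well-typed under unrestricted — the type mismatch rejects it
variable uses: g (λ-bound) ×1, p (λ-bound) ×1, r (λ-bound) ×0, h (λ-bound) ×1, f (λ-bound) ×1, q (λ-bound) ×0, g1 (λ-bound) ×0
left-to-right use order: g, h, f, p
typing: ill-typed: an application expects P but receives Q → R → R → Q
all disciplines: ordered ✗ · linear ✗ · affine ✗ · relevant ✗ · unrestricted ✗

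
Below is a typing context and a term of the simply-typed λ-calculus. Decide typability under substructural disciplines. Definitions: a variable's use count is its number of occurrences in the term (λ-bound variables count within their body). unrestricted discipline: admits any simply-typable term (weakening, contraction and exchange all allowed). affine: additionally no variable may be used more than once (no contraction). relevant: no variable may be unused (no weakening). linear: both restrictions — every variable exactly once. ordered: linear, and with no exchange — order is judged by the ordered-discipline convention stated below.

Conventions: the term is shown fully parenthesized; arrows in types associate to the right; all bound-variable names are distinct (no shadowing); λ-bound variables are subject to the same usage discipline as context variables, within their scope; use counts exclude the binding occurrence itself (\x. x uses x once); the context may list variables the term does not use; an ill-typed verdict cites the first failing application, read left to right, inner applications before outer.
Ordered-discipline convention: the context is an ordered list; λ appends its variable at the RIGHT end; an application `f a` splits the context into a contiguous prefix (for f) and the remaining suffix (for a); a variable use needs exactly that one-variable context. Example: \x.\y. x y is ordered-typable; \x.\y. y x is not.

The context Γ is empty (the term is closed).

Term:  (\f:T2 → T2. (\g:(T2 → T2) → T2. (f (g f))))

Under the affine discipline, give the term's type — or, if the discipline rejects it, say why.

not well-typed under affine — f ×2 used more than once (contraction)
counts: f (bound) ×2; g (bound) ×1
left-to-right use order: f, g, f
typing: well-typed — term : (T2 → T2) → ((T2 → T2) → T2) → T2
summary: ordered ✗ | linear ✗ | affine ✗ | relevant ✓ | unrestricted ✓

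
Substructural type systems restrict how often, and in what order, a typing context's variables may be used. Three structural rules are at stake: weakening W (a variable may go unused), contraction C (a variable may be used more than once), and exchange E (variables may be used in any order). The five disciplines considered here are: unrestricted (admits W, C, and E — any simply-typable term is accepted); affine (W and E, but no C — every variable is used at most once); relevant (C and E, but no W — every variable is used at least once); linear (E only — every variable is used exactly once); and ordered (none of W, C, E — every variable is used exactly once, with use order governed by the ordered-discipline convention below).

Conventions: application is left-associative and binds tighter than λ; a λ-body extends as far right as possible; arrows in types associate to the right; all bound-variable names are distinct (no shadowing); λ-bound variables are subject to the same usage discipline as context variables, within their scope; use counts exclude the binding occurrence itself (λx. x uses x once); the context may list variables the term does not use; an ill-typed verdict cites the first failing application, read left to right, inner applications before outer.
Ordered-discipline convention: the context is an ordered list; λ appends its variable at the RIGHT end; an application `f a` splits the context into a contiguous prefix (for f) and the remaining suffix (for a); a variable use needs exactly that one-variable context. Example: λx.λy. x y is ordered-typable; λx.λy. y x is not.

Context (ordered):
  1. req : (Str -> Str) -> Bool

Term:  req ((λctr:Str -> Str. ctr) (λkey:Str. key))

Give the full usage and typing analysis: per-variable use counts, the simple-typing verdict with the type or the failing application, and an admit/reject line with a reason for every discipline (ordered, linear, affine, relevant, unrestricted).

variable uses: req: 1; ctr (λ-bound): 1; key (λ-bound): 1
left-to-right use order: req, ctr, key
typing: ✓ — Bool
ordered: ✓, req, ctr, key once each; derivable with no W/C/E
linear: ✓, req, ctr, key: one use apiece
affine: ✓, at most one use each (req, ctr, key)
relevant: ✓, every one of req, ctr, key appears
unrestricted: ✓, well-typed at Bool; no restrictions here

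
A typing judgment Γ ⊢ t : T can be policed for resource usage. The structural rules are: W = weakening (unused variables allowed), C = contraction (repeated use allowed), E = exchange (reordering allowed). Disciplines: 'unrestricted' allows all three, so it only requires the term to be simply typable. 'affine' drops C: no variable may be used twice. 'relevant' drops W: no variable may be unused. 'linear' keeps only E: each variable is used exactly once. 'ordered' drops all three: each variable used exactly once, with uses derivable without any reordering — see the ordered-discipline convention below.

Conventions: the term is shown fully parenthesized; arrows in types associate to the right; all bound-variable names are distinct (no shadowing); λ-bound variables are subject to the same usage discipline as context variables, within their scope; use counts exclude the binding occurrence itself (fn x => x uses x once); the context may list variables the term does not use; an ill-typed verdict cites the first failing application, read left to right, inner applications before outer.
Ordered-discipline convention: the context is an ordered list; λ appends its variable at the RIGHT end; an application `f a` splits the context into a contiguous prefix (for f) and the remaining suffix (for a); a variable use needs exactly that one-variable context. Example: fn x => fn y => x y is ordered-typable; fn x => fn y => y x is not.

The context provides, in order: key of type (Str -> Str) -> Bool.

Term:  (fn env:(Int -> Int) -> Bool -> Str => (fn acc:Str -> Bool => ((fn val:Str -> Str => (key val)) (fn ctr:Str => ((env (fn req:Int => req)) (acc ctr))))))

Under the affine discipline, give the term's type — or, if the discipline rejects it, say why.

term : ((Int -> Int) -> Bool -> Str) -> (Str -> Bool) -> Bool
variable uses: key ×1; env (bound) ×1; acc (bound) ×1; val (bound) ×1; ctr (bound) ×1; req (bound) ×1
uses in reading order: key, val, env, req, acc, ctr
typing: well-typed at ((Int -> Int) -> Bool -> Str) -> (Str -> Bool) -> Bool
across the five disciplines: ordered ✓, linear ✓, affine ✓, relevant ✓, unrestricted ✓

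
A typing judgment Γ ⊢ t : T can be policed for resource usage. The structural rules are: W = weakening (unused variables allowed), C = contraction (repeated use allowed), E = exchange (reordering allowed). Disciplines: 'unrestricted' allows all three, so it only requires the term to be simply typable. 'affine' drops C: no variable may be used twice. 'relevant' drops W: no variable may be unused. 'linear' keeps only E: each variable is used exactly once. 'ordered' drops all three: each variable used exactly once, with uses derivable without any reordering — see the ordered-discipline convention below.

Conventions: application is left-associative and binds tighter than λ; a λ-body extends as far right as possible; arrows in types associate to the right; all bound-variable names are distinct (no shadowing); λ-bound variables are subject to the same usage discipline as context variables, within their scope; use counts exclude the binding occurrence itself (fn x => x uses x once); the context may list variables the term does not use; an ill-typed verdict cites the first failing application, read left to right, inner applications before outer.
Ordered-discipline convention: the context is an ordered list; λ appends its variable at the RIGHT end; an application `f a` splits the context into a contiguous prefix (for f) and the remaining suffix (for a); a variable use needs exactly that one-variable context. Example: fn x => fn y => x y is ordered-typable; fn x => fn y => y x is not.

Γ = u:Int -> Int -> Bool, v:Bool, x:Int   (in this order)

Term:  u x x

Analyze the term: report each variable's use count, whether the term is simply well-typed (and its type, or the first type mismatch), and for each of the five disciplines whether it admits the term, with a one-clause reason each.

use counts: u: 1×, v: 0×, x: 2×
left-to-right use order: u, x, x
typing: well-typed at Bool
ordered: ✗ — needs contraction — x ×2; needs weakening: v unused
linear: ✗ — needs contraction — x ×2; needs weakening: v unused
affine: ✗ — needs contraction — x ×2
relevant: ✗ — needs weakening: v unused
unrestricted: ✓ — type-checks (Bool) and nothing is barred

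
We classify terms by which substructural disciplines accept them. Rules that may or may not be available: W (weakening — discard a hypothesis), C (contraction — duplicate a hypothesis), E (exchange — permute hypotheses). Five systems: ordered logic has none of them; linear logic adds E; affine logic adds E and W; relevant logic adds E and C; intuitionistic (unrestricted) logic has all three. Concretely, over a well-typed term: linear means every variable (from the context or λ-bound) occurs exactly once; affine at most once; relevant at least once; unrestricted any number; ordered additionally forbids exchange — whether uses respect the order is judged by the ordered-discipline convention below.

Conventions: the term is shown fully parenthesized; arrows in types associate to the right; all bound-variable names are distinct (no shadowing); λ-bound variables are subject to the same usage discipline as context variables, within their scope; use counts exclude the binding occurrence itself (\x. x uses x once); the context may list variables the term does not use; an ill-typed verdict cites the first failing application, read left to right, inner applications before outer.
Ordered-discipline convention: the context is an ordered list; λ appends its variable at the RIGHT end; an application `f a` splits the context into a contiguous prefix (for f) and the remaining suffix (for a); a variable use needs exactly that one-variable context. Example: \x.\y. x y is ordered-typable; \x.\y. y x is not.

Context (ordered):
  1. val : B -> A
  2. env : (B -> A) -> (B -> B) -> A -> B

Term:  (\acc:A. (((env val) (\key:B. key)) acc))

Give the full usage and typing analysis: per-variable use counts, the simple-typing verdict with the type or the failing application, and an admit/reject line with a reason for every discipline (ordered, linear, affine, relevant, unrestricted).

counts: val=1; env=1; acc [bound]=1; key [bound]=1
left-to-right use order: env, val, key, acc
typing: well-typed at A -> B
ordered ✗ (use order env, val, key, acc needs exchange)
linear ✓ (single use per variable (val, env, acc, key))
affine ✓ (val, env, acc, key: no repeats, contraction unneeded)
relevant ✓ (every one of val, env, acc, key appears)
unrestricted ✓ (simply typable at A -> B; W, C, E all held)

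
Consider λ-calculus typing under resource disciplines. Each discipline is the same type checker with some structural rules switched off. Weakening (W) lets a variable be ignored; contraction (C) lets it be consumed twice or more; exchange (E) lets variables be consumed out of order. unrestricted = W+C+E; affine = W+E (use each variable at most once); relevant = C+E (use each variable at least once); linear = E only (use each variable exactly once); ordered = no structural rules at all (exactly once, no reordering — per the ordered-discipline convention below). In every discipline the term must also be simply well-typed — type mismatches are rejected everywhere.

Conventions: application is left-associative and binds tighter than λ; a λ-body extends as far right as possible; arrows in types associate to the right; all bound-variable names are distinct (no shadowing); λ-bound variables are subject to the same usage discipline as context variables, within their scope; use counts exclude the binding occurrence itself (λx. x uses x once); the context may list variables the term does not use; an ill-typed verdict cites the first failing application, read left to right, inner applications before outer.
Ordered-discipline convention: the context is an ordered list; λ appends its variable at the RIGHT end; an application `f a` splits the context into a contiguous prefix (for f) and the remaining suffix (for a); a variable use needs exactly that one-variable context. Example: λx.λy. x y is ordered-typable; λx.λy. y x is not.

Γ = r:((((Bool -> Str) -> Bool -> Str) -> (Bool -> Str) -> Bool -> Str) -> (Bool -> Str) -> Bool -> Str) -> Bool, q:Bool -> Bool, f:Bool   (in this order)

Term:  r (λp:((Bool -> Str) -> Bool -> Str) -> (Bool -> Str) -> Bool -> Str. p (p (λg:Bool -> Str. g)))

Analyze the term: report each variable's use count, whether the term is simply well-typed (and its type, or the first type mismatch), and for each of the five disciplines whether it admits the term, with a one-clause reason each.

use counts: r=1; q=0; f=0; p (bound)=2; g (bound)=1
order of uses: r, p, p, g
typing: well-typed — term : Bool
ordered: ✗ — p ×2 used more than once (contraction); needs weakening: q, f unused
linear: ✗ — p ×2 used more than once (contraction); needs weakening: q, f unused
affine: ✗ — p ×2 used more than once (contraction)
relevant: ✗ — needs weakening: q, f unused
unrestricted: ✓ — simply typable at Bool; W, C, E all held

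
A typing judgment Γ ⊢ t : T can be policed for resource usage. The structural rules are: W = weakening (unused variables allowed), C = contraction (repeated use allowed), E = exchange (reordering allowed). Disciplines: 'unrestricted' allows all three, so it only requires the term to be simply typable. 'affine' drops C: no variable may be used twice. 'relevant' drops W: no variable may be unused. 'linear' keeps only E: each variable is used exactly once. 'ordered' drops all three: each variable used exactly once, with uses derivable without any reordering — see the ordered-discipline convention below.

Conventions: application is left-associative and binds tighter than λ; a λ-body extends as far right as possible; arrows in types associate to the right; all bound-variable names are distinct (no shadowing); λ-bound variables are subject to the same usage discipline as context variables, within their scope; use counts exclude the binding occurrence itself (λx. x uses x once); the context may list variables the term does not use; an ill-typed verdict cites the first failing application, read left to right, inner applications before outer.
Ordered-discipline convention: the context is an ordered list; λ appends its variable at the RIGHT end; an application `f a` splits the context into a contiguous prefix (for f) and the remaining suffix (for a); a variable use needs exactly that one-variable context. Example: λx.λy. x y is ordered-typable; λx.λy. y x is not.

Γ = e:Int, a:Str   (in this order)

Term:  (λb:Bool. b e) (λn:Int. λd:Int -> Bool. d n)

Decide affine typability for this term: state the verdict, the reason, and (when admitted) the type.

no — the type mismatch rejects it
usage: e: 1×, a: 0×, b (bound): 1×, n (bound): 1×, d (bound): 1×
use order (left to right): b, e, d, n
typing: ill-typed: applying a non-function (Bool)
per-discipline verdicts: ordered ✗, linear ✗, affine ✗, relevant ✗, unrestricted ✗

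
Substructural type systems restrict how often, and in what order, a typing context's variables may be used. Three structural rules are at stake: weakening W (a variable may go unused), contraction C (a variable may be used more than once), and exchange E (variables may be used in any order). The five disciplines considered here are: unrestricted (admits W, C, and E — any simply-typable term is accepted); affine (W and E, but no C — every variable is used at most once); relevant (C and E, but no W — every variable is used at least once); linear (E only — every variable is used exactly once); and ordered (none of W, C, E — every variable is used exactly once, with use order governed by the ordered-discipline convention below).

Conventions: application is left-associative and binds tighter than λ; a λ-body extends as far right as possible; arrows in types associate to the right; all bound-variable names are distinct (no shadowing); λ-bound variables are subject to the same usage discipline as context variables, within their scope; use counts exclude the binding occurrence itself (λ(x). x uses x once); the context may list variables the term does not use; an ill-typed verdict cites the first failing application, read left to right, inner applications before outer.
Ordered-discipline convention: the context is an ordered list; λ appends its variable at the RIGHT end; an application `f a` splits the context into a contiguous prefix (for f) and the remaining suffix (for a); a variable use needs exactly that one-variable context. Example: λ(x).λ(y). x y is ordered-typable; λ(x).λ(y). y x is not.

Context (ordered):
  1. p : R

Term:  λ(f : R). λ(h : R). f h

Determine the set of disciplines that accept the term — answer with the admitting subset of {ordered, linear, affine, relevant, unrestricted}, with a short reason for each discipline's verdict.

accepted by: none
usage: p: 0×; f [bound]: 1×; h [bound]: 1×
left-to-right use order: f, h
typing: ill-typed: non-function type R applied to an argument
ordered ✗ (a type mismatch blocks all five)
linear ✗ (the type mismatch rejects it)
affine ✗ (not simply typable)
relevant ✗ (fails simple typing)
unrestricted ✗ (a type mismatch blocks all five)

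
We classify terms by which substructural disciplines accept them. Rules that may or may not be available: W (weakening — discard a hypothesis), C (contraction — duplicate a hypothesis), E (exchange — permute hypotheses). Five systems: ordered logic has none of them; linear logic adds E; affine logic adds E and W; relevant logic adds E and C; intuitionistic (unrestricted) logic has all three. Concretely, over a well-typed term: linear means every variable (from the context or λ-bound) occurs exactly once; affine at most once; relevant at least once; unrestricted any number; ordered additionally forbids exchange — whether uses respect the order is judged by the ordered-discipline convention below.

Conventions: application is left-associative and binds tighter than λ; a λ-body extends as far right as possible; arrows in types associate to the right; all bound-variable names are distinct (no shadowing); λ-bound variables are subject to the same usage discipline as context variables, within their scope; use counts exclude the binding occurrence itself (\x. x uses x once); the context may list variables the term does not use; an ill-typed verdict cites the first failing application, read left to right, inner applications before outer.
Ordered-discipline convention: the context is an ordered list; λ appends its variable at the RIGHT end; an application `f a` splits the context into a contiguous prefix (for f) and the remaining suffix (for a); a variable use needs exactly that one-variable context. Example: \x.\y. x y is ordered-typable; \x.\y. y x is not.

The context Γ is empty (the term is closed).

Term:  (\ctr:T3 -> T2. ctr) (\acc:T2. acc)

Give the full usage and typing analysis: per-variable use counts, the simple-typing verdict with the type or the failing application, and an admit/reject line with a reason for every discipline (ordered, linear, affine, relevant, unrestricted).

counts: ctr (bound): 1; acc (bound): 1
order of uses: ctr, acc
typing: ill-typed: an application expects T3 -> T2 but receives T2 -> T2
ordered ✗ (the type mismatch rejects it)
linear ✗ (not simply typable)
affine ✗ (fails simple typing)
relevant ✗ (a type mismatch blocks all five)
unrestricted ✗ (the type mismatch rejects it)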